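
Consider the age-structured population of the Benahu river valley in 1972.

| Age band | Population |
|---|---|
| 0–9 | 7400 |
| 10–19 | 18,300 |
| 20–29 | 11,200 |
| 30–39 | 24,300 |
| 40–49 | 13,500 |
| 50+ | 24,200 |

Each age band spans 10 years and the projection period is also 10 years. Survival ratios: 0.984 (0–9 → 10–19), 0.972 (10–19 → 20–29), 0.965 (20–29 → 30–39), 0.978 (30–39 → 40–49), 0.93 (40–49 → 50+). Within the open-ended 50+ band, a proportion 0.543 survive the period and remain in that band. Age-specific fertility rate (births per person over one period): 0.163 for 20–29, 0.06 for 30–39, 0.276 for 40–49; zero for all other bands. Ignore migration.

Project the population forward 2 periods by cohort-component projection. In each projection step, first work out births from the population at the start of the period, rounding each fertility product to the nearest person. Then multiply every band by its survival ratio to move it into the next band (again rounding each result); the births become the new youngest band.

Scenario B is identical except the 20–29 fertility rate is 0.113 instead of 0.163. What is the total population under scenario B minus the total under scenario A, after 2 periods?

-1440

Numbering the bands 1..6 from youngest to oldest:
Period 1.
Births: 11200 * 0.163 = 1826  |  24300 * 0.06 = 1458  |  13500 * 0.276 = 3726 — total 7010
Band 2: 7400 * 0.984 = 7282
Band 3: 18300 * 0.972 = 17788
Band 4: 11200 * 0.965 = 10808
Band 5: 24300 * 0.978 = 23765
Band 6: 13500 * 0.93 + 24200 * 0.543 = 12555 + 13141 = 25696
Population now: 0–9=7010, 10–19=7282, 20–29=17788, 30–39=10808, 40–49=23765, 50+=25696
Period 2.
Births: 17788 * 0.163 = 2899  |  10808 * 0.06 = 648  |  23765 * 0.276 = 6559 — total 10106
Band 2: 7010 * 0.984 = 6898
Band 3: 7282 * 0.972 = 7078
Band 4: 17788 * 0.965 = 17165
Band 5: 10808 * 0.978 = 10570
Band 6: 23765 * 0.93 + 25696 * 0.543 = 22101 + 13953 = 36054
Population now: 0–9=10106, 10–19=6898, 20–29=7078, 30–39=17165, 40–49=10570, 50+=36054
Scenario A total after 2 periods: 87871
Scenario B projection —
Period 1.
Births: 11200 * 0.113 = 1266  |  24300 * 0.06 = 1458  |  13500 * 0.276 = 3726 — total 6450
Band 2: 7400 * 0.984 = 7282
Band 3: 18300 * 0.972 = 17788
Band 4: 11200 * 0.965 = 10808
Band 5: 24300 * 0.978 = 23765
Band 6: 13500 * 0.93 + 24200 * 0.543 = 12555 + 13141 = 25696
Population now: 0–9=6450, 10–19=7282, 20–29=17788, 30–39=10808, 40–49=23765, 50+=25696
Period 2.
Births: 17788 * 0.113 = 2010  |  10808 * 0.06 = 648  |  23765 * 0.276 = 6559 — total 9217
Band 2: 6450 * 0.984 = 6347
Band 3: 7282 * 0.972 = 7078
Band 4: 17788 * 0.965 = 17165
Band 5: 10808 * 0.978 = 10570
Band 6: 23765 * 0.93 + 25696 * 0.543 = 22101 + 13953 = 36054
Population now: 0–9=9217, 10–19=6347, 20–29=7078, 30–39=17165, 40–49=10570, 50+=36054
Scenario B total after 2 periods: 86431
Difference B − A = 86431 − 87871 = -1440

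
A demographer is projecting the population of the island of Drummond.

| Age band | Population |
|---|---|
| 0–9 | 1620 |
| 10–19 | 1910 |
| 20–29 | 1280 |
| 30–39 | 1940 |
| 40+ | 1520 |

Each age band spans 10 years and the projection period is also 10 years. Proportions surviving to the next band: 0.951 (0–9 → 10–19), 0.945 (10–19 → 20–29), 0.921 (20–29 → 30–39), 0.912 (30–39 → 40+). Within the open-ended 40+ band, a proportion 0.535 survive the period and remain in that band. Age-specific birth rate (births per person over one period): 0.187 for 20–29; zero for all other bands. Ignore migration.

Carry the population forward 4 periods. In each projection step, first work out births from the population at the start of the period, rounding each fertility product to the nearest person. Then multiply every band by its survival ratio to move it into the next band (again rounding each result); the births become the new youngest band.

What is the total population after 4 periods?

Numbering the bands 1..5 from youngest to oldest:
Period 1:
Births: 1280 × 0.187 = 239
Band 2: 1620 × 0.951 = 1541
Band 3: 1910 × 0.945 = 1805
Band 4: 1280 × 0.921 = 1179
Band 5: 1940 × 0.912 + 1520 × 0.535 = 1769 + 813 = 2582
→ [239, 1541, 1805, 1179, 2582]
Period 2:
Births: 1805 × 0.187 = 338
Band 2: 239 × 0.951 = 227
Band 3: 1541 × 0.945 = 1456
Band 4: 1805 × 0.921 = 1662
Band 5: 1179 × 0.912 + 2582 × 0.535 = 1075 + 1381 = 2456
→ [338, 227, 1456, 1662, 2456]
Period 3:
Births: 1456 × 0.187 = 272
Band 2: 338 × 0.951 = 321
Band 3: 227 × 0.945 = 215
Band 4: 1456 × 0.921 = 1341
Band 5: 1662 × 0.912 + 2456 × 0.535 = 1516 + 1314 = 2830
→ [272, 321, 215, 1341, 2830]
Period 4:
Births: 215 × 0.187 = 40
Band 2: 272 × 0.951 = 259
Band 3: 321 × 0.945 = 303
Band 4: 215 × 0.921 = 198
Band 5: 1341 × 0.912 + 2830 × 0.535 = 1223 + 1514 = 2737
→ [40, 259, 303, 198, 2737]
Total after period 4: 40 + 259 + 303 + 198 + 2737 = 3537

3537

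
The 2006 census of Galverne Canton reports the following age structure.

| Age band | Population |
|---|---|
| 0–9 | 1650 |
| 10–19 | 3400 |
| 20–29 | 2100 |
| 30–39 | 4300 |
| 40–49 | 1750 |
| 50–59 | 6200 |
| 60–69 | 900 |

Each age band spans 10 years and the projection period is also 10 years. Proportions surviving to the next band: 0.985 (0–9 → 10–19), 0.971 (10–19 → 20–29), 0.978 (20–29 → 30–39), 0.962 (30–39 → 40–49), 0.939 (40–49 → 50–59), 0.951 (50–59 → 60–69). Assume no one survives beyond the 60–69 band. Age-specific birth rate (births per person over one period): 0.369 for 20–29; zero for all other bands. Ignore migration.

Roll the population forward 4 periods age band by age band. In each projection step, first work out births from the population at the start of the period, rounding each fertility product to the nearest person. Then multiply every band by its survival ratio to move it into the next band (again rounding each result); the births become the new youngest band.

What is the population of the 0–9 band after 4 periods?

273

[period 1]
Births: 2100 × 0.369 = 775
10–19: 1650 × 0.985 = 1625
20–29: 3400 × 0.971 = 3301
30–39: 2100 × 0.978 = 2054
40–49: 4300 × 0.962 = 4137
50–59: 1750 × 0.939 = 1643
60–69: 6200 × 0.951 = 5896
Population now: 0–9=775, 10–19=1625, 20–29=3301, 30–39=2054, 40–49=4137, 50–59=1643, 60–69=5896
[period 2]
Births: 3301 × 0.369 = 1218
10–19: 775 × 0.985 = 763
20–29: 1625 × 0.971 = 1578
30–39: 3301 × 0.978 = 3228
40–49: 2054 × 0.962 = 1976
50–59: 4137 × 0.939 = 3885
60–69: 1643 × 0.951 = 1562
Population now: 0–9=1218, 10–19=763, 20–29=1578, 30–39=3228, 40–49=1976, 50–59=3885, 60–69=1562
[period 3]
Births: 1578 × 0.369 = 582
10–19: 1218 × 0.985 = 1200
20–29: 763 × 0.971 = 741
30–39: 1578 × 0.978 = 1543
40–49: 3228 × 0.962 = 3105
50–59: 1976 × 0.939 = 1855
60–69: 3885 × 0.951 = 3695
Population now: 0–9=582, 10–19=1200, 20–29=741, 30–39=1543, 40–49=3105, 50–59=1855, 60–69=3695
[period 4]
Births: 741 × 0.369 = 273
10–19: 582 × 0.985 = 573
20–29: 1200 × 0.971 = 1165
30–39: 741 × 0.978 = 725
40–49: 1543 × 0.962 = 1484
50–59: 3105 × 0.939 = 2916
60–69: 1855 × 0.951 = 1764
Population now: 0–9=273, 10–19=573, 20–29=1165, 30–39=725, 40–49=1484, 50–59=2916, 60–69=1764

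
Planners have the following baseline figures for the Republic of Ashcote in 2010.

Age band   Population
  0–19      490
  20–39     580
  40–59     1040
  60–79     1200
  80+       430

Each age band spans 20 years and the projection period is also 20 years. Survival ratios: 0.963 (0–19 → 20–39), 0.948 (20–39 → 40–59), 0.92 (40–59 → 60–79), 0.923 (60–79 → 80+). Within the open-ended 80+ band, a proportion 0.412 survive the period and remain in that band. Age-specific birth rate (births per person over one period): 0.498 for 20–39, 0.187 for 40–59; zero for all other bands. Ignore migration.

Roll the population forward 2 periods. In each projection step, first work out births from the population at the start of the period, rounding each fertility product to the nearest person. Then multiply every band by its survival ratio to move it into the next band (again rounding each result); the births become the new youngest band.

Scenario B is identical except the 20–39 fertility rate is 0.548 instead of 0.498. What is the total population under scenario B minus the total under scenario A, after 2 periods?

(Bands numbered youngest = 1 to oldest = 5.)
Period 1:
Births: 580 × 0.498 = 289  |  1040 × 0.187 = 194 → total 483
Band 2: 490 × 0.963 = 472
Band 3: 580 × 0.948 = 550
Band 4: 1040 × 0.92 = 957
Band 5: 1200 × 0.923 + 430 × 0.412 = 1108 + 177 = 1285
Giving 483 / 472 / 550 / 957 / 1285.
Period 2:
Births: 472 × 0.498 = 235  |  550 × 0.187 = 103 → total 338
Band 2: 483 × 0.963 = 465
Band 3: 472 × 0.948 = 447
Band 4: 550 × 0.92 = 506
Band 5: 957 × 0.923 + 1285 × 0.412 = 883 + 529 = 1412
Giving 338 / 465 / 447 / 506 / 1412.
Scenario A total after 2 periods: 3168
Scenario B projection —
Period 1:
Births: 580 × 0.548 = 318  |  1040 × 0.187 = 194 → total 512
Band 2: 490 × 0.963 = 472
Band 3: 580 × 0.948 = 550
Band 4: 1040 × 0.92 = 957
Band 5: 1200 × 0.923 + 430 × 0.412 = 1108 + 177 = 1285
Giving 512 / 472 / 550 / 957 / 1285.
Period 2:
Births: 472 × 0.548 = 259  |  550 × 0.187 = 103 → total 362
Band 2: 512 × 0.963 = 493
Band 3: 472 × 0.948 = 447
Band 4: 550 × 0.92 = 506
Band 5: 957 × 0.923 + 1285 × 0.412 = 883 + 529 = 1412
Giving 362 / 493 / 447 / 506 / 1412.
Scenario B total after 2 periods: 3220
Difference B − A = 3220 − 3168 = 52

52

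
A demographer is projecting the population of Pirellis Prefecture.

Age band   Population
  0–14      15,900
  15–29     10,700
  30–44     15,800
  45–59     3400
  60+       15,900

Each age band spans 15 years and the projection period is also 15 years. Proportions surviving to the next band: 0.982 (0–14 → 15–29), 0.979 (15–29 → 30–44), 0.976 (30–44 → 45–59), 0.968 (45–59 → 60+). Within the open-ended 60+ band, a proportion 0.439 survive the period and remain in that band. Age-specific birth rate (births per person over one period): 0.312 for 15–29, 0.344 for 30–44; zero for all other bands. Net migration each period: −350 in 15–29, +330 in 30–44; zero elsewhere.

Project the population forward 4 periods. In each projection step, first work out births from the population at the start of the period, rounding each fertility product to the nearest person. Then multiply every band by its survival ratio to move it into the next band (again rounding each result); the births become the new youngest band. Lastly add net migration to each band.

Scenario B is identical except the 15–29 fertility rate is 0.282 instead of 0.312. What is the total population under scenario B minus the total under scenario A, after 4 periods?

Numbering the groups 1..5 from youngest to oldest:
— Period 1 —
Births: 10700 * 0.312 = 3338 ; 15800 * 0.344 = 5435 — total 8773
Group 2: 15900 * 0.982 = 15614
Group 3: 10700 * 0.979 = 10475
Group 4: 15800 * 0.976 = 15421
Group 5: 3400 * 0.968 + 15900 * 0.439 = 3291 + 6980 = 10271
Net migration: Group 2 − 350 → 15264; Group 3 + 330 → 10805
End of period: [8773, 15264, 10805, 15421, 10271]
— Period 2 —
Births: 15264 * 0.312 = 4762 ; 10805 * 0.344 = 3717 — total 8479
Group 2: 8773 * 0.982 = 8615
Group 3: 15264 * 0.979 = 14943
Group 4: 10805 * 0.976 = 10546
Group 5: 15421 * 0.968 + 10271 * 0.439 = 14928 + 4509 = 19437
Net migration: Group 2 − 350 → 8265; Group 3 + 330 → 15273
End of period: [8479, 8265, 15273, 10546, 19437]
— Period 3 —
Births: 8265 * 0.312 = 2579 ; 15273 * 0.344 = 5254 — total 7833
Group 2: 8479 * 0.982 = 8326
Group 3: 8265 * 0.979 = 8091
Group 4: 15273 * 0.976 = 14906
Group 5: 10546 * 0.968 + 19437 * 0.439 = 10209 + 8533 = 18742
Net migration: Group 2 − 350 → 7976; Group 3 + 330 → 8421
End of period: [7833, 7976, 8421, 14906, 18742]
— Period 4 —
Births: 7976 * 0.312 = 2489 ; 8421 * 0.344 = 2897 — total 5386
Group 2: 7833 * 0.982 = 7692
Group 3: 7976 * 0.979 = 7809
Group 4: 8421 * 0.976 = 8219
Group 5: 14906 * 0.968 + 18742 * 0.439 = 14429 + 8228 = 22657
Net migration: Group 2 − 350 → 7342; Group 3 + 330 → 8139
End of period: [5386, 7342, 8139, 8219, 22657]
Scenario A total after 4 periods: 51743
Scenario B projection —
— Period 1 —
Births: 10700 * 0.282 = 3017 ; 15800 * 0.344 = 5435 — total 8452
Group 2: 15900 * 0.982 = 15614
Group 3: 10700 * 0.979 = 10475
Group 4: 15800 * 0.976 = 15421
Group 5: 3400 * 0.968 + 15900 * 0.439 = 3291 + 6980 = 10271
Net migration: Group 2 − 350 → 15264; Group 3 + 330 → 10805
End of period: [8452, 15264, 10805, 15421, 10271]
— Period 2 —
Births: 15264 * 0.282 = 4304 ; 10805 * 0.344 = 3717 — total 8021
Group 2: 8452 * 0.982 = 8300
Group 3: 15264 * 0.979 = 14943
Group 4: 10805 * 0.976 = 10546
Group 5: 15421 * 0.968 + 10271 * 0.439 = 14928 + 4509 = 19437
Net migration: Group 2 − 350 → 7950; Group 3 + 330 → 15273
End of period: [8021, 7950, 15273, 10546, 19437]
— Period 3 —
Births: 7950 * 0.282 = 2242 ; 15273 * 0.344 = 5254 — total 7496
Group 2: 8021 * 0.982 = 7877
Group 3: 7950 * 0.979 = 7783
Group 4: 15273 * 0.976 = 14906
Group 5: 10546 * 0.968 + 19437 * 0.439 = 10209 + 8533 = 18742
Net migration: Group 2 − 350 → 7527; Group 3 + 330 → 8113
End of period: [7496, 7527, 8113, 14906, 18742]
— Period 4 —
Births: 7527 * 0.282 = 2123 ; 8113 * 0.344 = 2791 — total 4914
Group 2: 7496 * 0.982 = 7361
Group 3: 7527 * 0.979 = 7369
Group 4: 8113 * 0.976 = 7918
Group 5: 14906 * 0.968 + 18742 * 0.439 = 14429 + 8228 = 22657
Net migration: Group 2 − 350 → 7011; Group 3 + 330 → 7699
End of period: [4914, 7011, 7699, 7918, 22657]
Scenario B total after 4 periods: 50199
Difference B − A = 50199 − 51743 = -1544

-1544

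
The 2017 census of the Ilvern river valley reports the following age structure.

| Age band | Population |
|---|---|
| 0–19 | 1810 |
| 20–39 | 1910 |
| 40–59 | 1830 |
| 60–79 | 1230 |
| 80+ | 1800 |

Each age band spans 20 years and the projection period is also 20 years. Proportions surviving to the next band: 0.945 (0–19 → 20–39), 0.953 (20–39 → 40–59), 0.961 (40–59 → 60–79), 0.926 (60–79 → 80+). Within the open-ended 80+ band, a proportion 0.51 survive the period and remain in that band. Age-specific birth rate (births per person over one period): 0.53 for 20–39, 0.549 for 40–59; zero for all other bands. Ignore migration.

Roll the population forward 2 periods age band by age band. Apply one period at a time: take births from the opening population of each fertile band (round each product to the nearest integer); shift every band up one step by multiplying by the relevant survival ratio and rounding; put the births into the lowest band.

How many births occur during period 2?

1905

[period 1]
Births: 1910 × 0.53 = 1012  |  1830 × 0.549 = 1005 → 2017
20–39: 1810 × 0.945 = 1710
40–59: 1910 × 0.953 = 1820
60–79: 1830 × 0.961 = 1759
80+: 1230 × 0.926 + 1800 × 0.51 = 1139 + 918 = 2057
→ [2017, 1710, 1820, 1759, 2057]
[period 2]
Births: 1710 × 0.53 = 906  |  1820 × 0.549 = 999 → 1905
20–39: 2017 × 0.945 = 1906
40–59: 1710 × 0.953 = 1630
60–79: 1820 × 0.961 = 1749
80+: 1759 × 0.926 + 2057 × 0.51 = 1629 + 1049 = 2678
→ [1905, 1906, 1630, 1749, 2678]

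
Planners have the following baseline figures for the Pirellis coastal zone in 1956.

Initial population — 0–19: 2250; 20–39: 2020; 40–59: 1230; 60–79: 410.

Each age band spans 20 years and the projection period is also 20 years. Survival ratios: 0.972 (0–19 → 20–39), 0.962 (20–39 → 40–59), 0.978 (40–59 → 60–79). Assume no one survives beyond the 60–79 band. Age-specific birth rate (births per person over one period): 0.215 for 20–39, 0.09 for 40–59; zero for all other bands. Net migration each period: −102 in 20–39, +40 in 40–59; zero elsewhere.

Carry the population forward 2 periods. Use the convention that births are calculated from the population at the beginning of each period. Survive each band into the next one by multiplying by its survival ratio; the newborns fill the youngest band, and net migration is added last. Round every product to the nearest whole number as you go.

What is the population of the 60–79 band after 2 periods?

1939

Call the groups 1 to 4, youngest first.
Period 1:
Births: 2020 * 0.215 = 434, 1230 * 0.09 = 111 — total 545
Group 2: 2250 * 0.972 = 2187
Group 3: 2020 * 0.962 = 1943
Group 4: 1230 * 0.978 = 1203
Net migration: Group 2 − 102 → 2085; Group 3 + 40 → 1983
Population now: 0–19=545, 20–39=2085, 40–59=1983, 60–79=1203
Period 2:
Births: 2085 * 0.215 = 448, 1983 * 0.09 = 178 — total 626
Group 2: 545 * 0.972 = 530
Group 3: 2085 * 0.962 = 2006
Group 4: 1983 * 0.978 = 1939
Net migration: Group 2 − 102 → 428; Group 3 + 40 → 2046
Population now: 0–19=626, 20–39=428, 40–59=2046, 60–79=1939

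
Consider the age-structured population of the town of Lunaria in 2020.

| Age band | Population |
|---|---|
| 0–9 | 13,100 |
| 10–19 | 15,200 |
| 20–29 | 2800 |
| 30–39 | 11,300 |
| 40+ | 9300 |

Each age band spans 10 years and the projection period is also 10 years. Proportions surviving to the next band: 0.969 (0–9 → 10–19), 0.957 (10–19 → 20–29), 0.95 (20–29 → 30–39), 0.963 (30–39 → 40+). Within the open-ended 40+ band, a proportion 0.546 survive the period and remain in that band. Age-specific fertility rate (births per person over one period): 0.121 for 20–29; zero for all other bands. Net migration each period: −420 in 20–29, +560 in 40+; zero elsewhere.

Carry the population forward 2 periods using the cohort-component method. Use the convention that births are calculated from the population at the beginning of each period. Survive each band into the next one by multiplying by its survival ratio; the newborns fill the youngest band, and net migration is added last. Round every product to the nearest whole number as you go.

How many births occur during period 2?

1709

— Period 1 —
Births: 2800 × 0.121 = 339
10–19: 13100 × 0.969 = 12694
20–29: 15200 × 0.957 = 14546
30–39: 2800 × 0.95 = 2660
40+: 11300 × 0.963 + 9300 × 0.546 = 10882 + 5078 = 15960
Net migration: 20–29 − 420 → 14126; 40+ + 560 → 16520
→ [339, 12694, 14126, 2660, 16520]
— Period 2 —
Births: 14126 × 0.121 = 1709
10–19: 339 × 0.969 = 328
20–29: 12694 × 0.957 = 12148
30–39: 14126 × 0.95 = 13420
40+: 2660 × 0.963 + 16520 × 0.546 = 2562 + 9020 = 11582
Net migration: 20–29 − 420 → 11728; 40+ + 560 → 12142
→ [1709, 328, 11728, 13420, 12142]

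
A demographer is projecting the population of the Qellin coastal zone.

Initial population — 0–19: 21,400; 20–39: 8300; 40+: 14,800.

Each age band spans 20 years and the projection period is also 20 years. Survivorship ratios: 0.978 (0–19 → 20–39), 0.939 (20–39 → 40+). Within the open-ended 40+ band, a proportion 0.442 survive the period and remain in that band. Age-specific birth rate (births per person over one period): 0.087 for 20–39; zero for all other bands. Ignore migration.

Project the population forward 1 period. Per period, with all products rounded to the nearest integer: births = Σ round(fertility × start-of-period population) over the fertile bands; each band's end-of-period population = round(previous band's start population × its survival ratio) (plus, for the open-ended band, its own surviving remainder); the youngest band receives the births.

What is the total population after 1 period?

35987

Numbering the bands 1..3 from youngest to oldest:
— Period 1 —
Births: 8300 * 0.087 = 722
Band 2: 21400 * 0.978 = 20929
Band 3: 8300 * 0.939 + 14800 * 0.442 = 7794 + 6542 = 14336
→ [722, 20929, 14336]
Total after period 1: 722 + 20929 + 14336 = 35987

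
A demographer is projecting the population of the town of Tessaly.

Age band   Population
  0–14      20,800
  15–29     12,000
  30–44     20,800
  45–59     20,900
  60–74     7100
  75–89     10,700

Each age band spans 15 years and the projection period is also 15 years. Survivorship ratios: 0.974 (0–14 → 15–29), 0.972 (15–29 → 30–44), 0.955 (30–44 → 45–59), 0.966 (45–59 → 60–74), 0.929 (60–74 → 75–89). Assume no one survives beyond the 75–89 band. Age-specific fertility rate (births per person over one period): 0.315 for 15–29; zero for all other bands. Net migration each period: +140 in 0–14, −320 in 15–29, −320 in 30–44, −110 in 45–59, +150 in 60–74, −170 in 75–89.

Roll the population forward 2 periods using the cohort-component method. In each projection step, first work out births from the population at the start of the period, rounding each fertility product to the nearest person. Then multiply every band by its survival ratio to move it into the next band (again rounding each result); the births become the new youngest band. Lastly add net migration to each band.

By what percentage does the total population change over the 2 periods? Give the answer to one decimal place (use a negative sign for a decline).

(Groups numbered youngest = 1 to oldest = 6.)
After projecting period 1:
Births: 12000 * 0.315 = 3780
Group 2: 20800 * 0.974 = 20259
Group 3: 12000 * 0.972 = 11664
Group 4: 20800 * 0.955 = 19864
Group 5: 20900 * 0.966 = 20189
Group 6: 7100 * 0.929 = 6596
Net migration: Group 1 + 140 → 3920; Group 2 − 320 → 19939; Group 3 − 320 → 11344; Group 4 − 110 → 19754; Group 5 + 150 → 20339; Group 6 − 170 → 6426
→ [3920, 19939, 11344, 19754, 20339, 6426]
After projecting period 2:
Births: 19939 * 0.315 = 6281
Group 2: 3920 * 0.974 = 3818
Group 3: 19939 * 0.972 = 19381
Group 4: 11344 * 0.955 = 10834
Group 5: 19754 * 0.966 = 19082
Group 6: 20339 * 0.929 = 18895
Net migration: Group 1 + 140 → 6421; Group 2 − 320 → 3498; Group 3 − 320 → 19061; Group 4 − 110 → 10724; Group 5 + 150 → 19232; Group 6 − 170 → 18725
→ [6421, 3498, 19061, 10724, 19232, 18725]
Total: 92300 → 77661; change = -14639; percentage change = -15.9%

-15.9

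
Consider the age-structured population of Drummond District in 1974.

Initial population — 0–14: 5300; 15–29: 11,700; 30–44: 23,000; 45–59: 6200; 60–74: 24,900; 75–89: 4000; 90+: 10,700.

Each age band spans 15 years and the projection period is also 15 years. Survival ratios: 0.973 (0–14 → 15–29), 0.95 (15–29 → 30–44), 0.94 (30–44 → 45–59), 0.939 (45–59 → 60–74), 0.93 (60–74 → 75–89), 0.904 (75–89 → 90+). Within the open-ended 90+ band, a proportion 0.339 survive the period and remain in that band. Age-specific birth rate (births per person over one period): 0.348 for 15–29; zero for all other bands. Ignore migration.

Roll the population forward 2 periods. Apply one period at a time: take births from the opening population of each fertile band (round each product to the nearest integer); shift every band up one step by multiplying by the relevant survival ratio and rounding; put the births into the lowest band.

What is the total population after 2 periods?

After projecting period 1:
Births: 11700 × 0.348 = 4072
15–29: 5300 × 0.973 = 5157
30–44: 11700 × 0.95 = 11115
45–59: 23000 × 0.94 = 21620
60–74: 6200 × 0.939 = 5822
75–89: 24900 × 0.93 = 23157
90+: 4000 × 0.904 + 10700 × 0.339 = 3616 + 3627 = 7243
End of period: [4072, 5157, 11115, 21620, 5822, 23157, 7243]
After projecting period 2:
Births: 5157 × 0.348 = 1795
15–29: 4072 × 0.973 = 3962
30–44: 5157 × 0.95 = 4899
45–59: 11115 × 0.94 = 10448
60–74: 21620 × 0.939 = 20301
75–89: 5822 × 0.93 = 5414
90+: 23157 × 0.904 + 7243 × 0.339 = 20934 + 2455 = 23389
End of period: [1795, 3962, 4899, 10448, 20301, 5414, 23389]
Total after period 2: 1795 + 3962 + 4899 + 10448 + 20301 + 5414 + 23389 = 70208

70208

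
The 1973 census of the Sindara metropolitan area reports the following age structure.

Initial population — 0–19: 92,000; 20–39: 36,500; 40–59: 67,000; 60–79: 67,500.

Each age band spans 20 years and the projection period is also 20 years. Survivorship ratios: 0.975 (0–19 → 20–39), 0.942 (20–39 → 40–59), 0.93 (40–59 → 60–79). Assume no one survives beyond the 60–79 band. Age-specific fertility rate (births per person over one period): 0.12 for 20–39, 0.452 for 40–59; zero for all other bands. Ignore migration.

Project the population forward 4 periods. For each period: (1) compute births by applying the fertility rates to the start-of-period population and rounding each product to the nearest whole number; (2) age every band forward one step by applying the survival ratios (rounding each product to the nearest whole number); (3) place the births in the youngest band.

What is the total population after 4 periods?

112428

After projecting period 1:
Births: 36500 × 0.12 = 4380 ; 67000 × 0.452 = 30284 → 34664
20–39: 92000 × 0.975 = 89700
40–59: 36500 × 0.942 = 34383
60–79: 67000 × 0.93 = 62310
→ [34664, 89700, 34383, 62310]
After projecting period 2:
Births: 89700 × 0.12 = 10764 ; 34383 × 0.452 = 15541 → 26305
20–39: 34664 × 0.975 = 33797
40–59: 89700 × 0.942 = 84497
60–79: 34383 × 0.93 = 31976
→ [26305, 33797, 84497, 31976]
After projecting period 3:
Births: 33797 × 0.12 = 4056 ; 84497 × 0.452 = 38193 → 42249
20–39: 26305 × 0.975 = 25647
40–59: 33797 × 0.942 = 31837
60–79: 84497 × 0.93 = 78582
→ [42249, 25647, 31837, 78582]
After projecting period 4:
Births: 25647 × 0.12 = 3078 ; 31837 × 0.452 = 14390 → 17468
20–39: 42249 × 0.975 = 41193
40–59: 25647 × 0.942 = 24159
60–79: 31837 × 0.93 = 29608
→ [17468, 41193, 24159, 29608]
Total after period 4: 17468 + 41193 + 24159 + 29608 = 112428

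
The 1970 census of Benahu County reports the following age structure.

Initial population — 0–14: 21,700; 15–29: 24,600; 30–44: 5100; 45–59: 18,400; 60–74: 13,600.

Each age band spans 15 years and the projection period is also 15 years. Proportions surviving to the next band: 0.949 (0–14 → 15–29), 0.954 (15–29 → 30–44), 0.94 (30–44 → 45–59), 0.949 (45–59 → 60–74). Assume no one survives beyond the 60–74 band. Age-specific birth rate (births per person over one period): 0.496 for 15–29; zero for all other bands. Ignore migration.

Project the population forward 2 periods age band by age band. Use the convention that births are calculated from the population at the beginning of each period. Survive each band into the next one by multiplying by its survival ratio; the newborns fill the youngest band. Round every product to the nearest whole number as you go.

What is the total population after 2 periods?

68050

Numbering the groups 1..5 from youngest to oldest:
Period 1:
Births: 24600 × 0.496 = 12202
Group 2: 21700 × 0.949 = 20593
Group 3: 24600 × 0.954 = 23468
Group 4: 5100 × 0.94 = 4794
Group 5: 18400 × 0.949 = 17462
Population now: 0–14=12202, 15–29=20593, 30–44=23468, 45–59=4794, 60–74=17462
Period 2:
Births: 20593 × 0.496 = 10214
Group 2: 12202 × 0.949 = 11580
Group 3: 20593 × 0.954 = 19646
Group 4: 23468 × 0.94 = 22060
Group 5: 4794 × 0.949 = 4550
Population now: 0–14=10214, 15–29=11580, 30–44=19646, 45–59=22060, 60–74=4550
Total after period 2: 10214 + 11580 + 19646 + 22060 + 4550 = 68050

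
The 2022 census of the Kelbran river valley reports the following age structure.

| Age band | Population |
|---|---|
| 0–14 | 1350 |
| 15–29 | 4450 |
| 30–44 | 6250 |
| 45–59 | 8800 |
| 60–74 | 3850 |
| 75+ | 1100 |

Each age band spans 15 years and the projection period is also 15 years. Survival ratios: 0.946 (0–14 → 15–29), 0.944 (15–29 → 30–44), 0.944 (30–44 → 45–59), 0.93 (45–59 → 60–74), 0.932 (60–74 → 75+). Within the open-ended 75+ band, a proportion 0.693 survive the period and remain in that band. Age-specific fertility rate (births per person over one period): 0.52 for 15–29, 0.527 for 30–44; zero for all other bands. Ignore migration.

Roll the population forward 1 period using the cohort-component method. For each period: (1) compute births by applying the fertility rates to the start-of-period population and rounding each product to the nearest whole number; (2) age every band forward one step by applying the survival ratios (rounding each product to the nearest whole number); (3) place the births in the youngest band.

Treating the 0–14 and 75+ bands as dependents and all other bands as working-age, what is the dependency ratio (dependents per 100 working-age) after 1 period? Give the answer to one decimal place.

(Bands numbered youngest = 1 to oldest = 6.)
— Period 1 —
Births: 4450 * 0.52 = 2314 ; 6250 * 0.527 = 3294 — total 5608
Band 2: 1350 * 0.946 = 1277
Band 3: 4450 * 0.944 = 4201
Band 4: 6250 * 0.944 = 5900
Band 5: 8800 * 0.93 = 8184
Band 6: 3850 * 0.932 + 1100 * 0.693 = 3588 + 762 = 4350
Giving 5608 / 1277 / 4201 / 5900 / 8184 / 4350.
Dependents (band 0–14 + band 75+) = 5608 + 4350 = 9958; working-age = 19562; ratio = 9958/19562 × 100 = 50.9

50.9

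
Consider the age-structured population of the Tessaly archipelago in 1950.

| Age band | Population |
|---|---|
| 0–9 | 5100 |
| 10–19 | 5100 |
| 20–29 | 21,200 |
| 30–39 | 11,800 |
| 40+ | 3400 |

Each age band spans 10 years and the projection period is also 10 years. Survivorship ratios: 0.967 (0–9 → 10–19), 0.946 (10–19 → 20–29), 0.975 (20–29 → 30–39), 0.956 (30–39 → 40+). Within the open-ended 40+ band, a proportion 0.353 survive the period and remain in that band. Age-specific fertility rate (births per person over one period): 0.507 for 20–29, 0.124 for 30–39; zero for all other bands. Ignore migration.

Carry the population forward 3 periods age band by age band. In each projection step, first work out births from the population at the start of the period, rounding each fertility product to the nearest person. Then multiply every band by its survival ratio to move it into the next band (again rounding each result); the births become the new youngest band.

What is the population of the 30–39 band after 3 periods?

Numbering the bands 1..5 from youngest to oldest:
Period 1:
Births: 21200 × 0.507 = 10748 ; 11800 × 0.124 = 1463 → total 12211
Band 2: 5100 × 0.967 = 4932
Band 3: 5100 × 0.946 = 4825
Band 4: 21200 × 0.975 = 20670
Band 5: 11800 × 0.956 + 3400 × 0.353 = 11281 + 1200 = 12481
Giving 12211 / 4932 / 4825 / 20670 / 12481.
Period 2:
Births: 4825 × 0.507 = 2446 ; 20670 × 0.124 = 2563 → total 5009
Band 2: 12211 × 0.967 = 11808
Band 3: 4932 × 0.946 = 4666
Band 4: 4825 × 0.975 = 4704
Band 5: 20670 × 0.956 + 12481 × 0.353 = 19761 + 4406 = 24167
Giving 5009 / 11808 / 4666 / 4704 / 24167.
Period 3:
Births: 4666 × 0.507 = 2366 ; 4704 × 0.124 = 583 → total 2949
Band 2: 5009 × 0.967 = 4844
Band 3: 11808 × 0.946 = 11170
Band 4: 4666 × 0.975 = 4549
Band 5: 4704 × 0.956 + 24167 × 0.353 = 4497 + 8531 = 13028
Giving 2949 / 4844 / 11170 / 4549 / 13028.

4549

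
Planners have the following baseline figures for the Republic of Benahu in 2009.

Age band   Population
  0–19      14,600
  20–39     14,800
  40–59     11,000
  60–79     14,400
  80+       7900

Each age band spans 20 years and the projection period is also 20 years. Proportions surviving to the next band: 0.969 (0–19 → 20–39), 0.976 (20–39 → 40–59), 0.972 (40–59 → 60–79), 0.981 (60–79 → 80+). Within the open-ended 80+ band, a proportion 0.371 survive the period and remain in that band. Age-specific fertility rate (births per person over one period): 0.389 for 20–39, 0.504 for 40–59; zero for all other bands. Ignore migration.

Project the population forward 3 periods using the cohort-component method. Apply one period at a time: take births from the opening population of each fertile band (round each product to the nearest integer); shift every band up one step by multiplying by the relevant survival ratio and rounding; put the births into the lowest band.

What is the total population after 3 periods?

[period 1]
Births: 14800 * 0.389 = 5757 ; 11000 * 0.504 = 5544 → 11301
20–39: 14600 * 0.969 = 14147
40–59: 14800 * 0.976 = 14445
60–79: 11000 * 0.972 = 10692
80+: 14400 * 0.981 + 7900 * 0.371 = 14126 + 2931 = 17057
→ [11301, 14147, 14445, 10692, 17057]
[period 2]
Births: 14147 * 0.389 = 5503 ; 14445 * 0.504 = 7280 → 12783
20–39: 11301 * 0.969 = 10951
40–59: 14147 * 0.976 = 13807
60–79: 14445 * 0.972 = 14041
80+: 10692 * 0.981 + 17057 * 0.371 = 10489 + 6328 = 16817
→ [12783, 10951, 13807, 14041, 16817]
[period 3]
Births: 10951 * 0.389 = 4260 ; 13807 * 0.504 = 6959 → 11219
20–39: 12783 * 0.969 = 12387
40–59: 10951 * 0.976 = 10688
60–79: 13807 * 0.972 = 13420
80+: 14041 * 0.981 + 16817 * 0.371 = 13774 + 6239 = 20013
→ [11219, 12387, 10688, 13420, 20013]
Total after period 3: 11219 + 12387 + 10688 + 13420 + 20013 = 67727

67727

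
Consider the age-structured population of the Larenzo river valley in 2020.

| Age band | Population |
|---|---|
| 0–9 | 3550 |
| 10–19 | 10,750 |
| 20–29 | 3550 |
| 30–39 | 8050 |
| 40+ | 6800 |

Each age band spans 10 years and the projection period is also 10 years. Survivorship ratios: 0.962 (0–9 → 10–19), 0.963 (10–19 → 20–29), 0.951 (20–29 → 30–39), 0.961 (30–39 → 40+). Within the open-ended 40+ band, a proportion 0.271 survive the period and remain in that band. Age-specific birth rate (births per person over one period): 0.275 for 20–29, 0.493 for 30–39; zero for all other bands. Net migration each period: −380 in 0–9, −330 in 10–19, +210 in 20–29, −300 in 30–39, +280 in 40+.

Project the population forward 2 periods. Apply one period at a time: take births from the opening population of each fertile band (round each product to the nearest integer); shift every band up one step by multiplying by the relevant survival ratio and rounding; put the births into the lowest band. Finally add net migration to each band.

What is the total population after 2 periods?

26936

(Groups numbered youngest = 1 to oldest = 5.)
[period 1]
Births: 3550 × 0.275 = 976 ; 8050 × 0.493 = 3969 — total 4945
Group 2: 3550 × 0.962 = 3415
Group 3: 10750 × 0.963 = 10352
Group 4: 3550 × 0.951 = 3376
Group 5: 8050 × 0.961 + 6800 × 0.271 = 7736 + 1843 = 9579
Net migration: Group 1 − 380 → 4565; Group 2 − 330 → 3085; Group 3 + 210 → 10562; Group 4 − 300 → 3076; Group 5 + 280 → 9859
→ [4565, 3085, 10562, 3076, 9859]
[period 2]
Births: 10562 × 0.275 = 2905 ; 3076 × 0.493 = 1516 — total 4421
Group 2: 4565 × 0.962 = 4392
Group 3: 3085 × 0.963 = 2971
Group 4: 10562 × 0.951 = 10044
Group 5: 3076 × 0.961 + 9859 × 0.271 = 2956 + 2672 = 5628
Net migration: Group 1 − 380 → 4041; Group 2 − 330 → 4062; Group 3 + 210 → 3181; Group 4 − 300 → 9744; Group 5 + 280 → 5908
→ [4041, 4062, 3181, 9744, 5908]
Total after period 2: 4041 + 4062 + 3181 + 9744 + 5908 = 26936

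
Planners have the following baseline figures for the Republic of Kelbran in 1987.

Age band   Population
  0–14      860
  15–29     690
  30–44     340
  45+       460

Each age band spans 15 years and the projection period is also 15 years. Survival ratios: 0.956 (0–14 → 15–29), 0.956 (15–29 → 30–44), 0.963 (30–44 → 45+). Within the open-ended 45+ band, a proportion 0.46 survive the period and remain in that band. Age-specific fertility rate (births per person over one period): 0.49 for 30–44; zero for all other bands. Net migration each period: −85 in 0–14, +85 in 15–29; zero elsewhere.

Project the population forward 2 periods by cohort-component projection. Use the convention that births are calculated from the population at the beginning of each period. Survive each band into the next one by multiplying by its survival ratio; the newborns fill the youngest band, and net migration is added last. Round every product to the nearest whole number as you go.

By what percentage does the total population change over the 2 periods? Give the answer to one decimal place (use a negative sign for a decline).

-8.4

— Period 1 —
Births: 340 × 0.49 = 167
15–29: 860 × 0.956 = 822
30–44: 690 × 0.956 = 660
45+: 340 × 0.963 + 460 × 0.46 = 327 + 212 = 539
Net migration: 0–14 − 85 → 82; 15–29 + 85 → 907
End of period: [82, 907, 660, 539]
— Period 2 —
Births: 660 × 0.49 = 323
15–29: 82 × 0.956 = 78
30–44: 907 × 0.956 = 867
45+: 660 × 0.963 + 539 × 0.46 = 636 + 248 = 884
Net migration: 0–14 − 85 → 238; 15–29 + 85 → 163
End of period: [238, 163, 867, 884]
Total: 2350 → 2152; change = -198; percentage change = -8.4%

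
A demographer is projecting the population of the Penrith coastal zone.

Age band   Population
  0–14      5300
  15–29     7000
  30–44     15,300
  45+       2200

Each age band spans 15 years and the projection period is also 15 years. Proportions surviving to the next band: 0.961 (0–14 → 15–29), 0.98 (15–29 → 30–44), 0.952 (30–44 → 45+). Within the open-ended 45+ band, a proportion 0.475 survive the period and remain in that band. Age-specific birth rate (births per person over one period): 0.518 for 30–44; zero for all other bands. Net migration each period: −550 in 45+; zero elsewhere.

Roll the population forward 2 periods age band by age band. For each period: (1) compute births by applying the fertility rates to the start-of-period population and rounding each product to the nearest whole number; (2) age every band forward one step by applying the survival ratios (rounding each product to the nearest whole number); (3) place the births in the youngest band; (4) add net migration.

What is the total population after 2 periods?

29295

Numbering the bands 1..4 from youngest to oldest:
After projecting period 1:
Births: 15300 × 0.518 = 7925
Band 2: 5300 × 0.961 = 5093
Band 3: 7000 × 0.98 = 6860
Band 4: 15300 × 0.952 + 2200 × 0.475 = 14566 + 1045 = 15611
Net migration: Band 4 − 550 → 15061
Giving 7925 / 5093 / 6860 / 15061.
After projecting period 2:
Births: 6860 × 0.518 = 3553
Band 2: 7925 × 0.961 = 7616
Band 3: 5093 × 0.98 = 4991
Band 4: 6860 × 0.952 + 15061 × 0.475 = 6531 + 7154 = 13685
Net migration: Band 4 − 550 → 13135
Giving 3553 / 7616 / 4991 / 13135.
Total after period 2: 3553 + 7616 + 4991 + 13135 = 29295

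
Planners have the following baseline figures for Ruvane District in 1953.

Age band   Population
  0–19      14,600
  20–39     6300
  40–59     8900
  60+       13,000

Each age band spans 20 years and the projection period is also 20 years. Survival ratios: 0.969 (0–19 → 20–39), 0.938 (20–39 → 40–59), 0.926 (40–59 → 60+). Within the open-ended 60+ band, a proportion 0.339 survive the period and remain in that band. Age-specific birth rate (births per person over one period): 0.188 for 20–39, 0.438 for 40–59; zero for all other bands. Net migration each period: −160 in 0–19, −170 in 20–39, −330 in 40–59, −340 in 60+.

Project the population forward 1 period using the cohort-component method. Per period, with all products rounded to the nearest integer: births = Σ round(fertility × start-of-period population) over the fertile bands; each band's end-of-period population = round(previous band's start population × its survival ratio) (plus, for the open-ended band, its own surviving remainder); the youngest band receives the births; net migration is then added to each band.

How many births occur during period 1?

(Bands numbered youngest = 1 to oldest = 4.)
— Period 1 —
Births: 6300 × 0.188 = 1184 ; 8900 × 0.438 = 3898 — total 5082
Band 2: 14600 × 0.969 = 14147
Band 3: 6300 × 0.938 = 5909
Band 4: 8900 × 0.926 + 13000 × 0.339 = 8241 + 4407 = 12648
Net migration: Band 1 − 160 → 4922; Band 2 − 170 → 13977; Band 3 − 330 → 5579; Band 4 − 340 → 12308
Giving 4922 / 13977 / 5579 / 12308.

5082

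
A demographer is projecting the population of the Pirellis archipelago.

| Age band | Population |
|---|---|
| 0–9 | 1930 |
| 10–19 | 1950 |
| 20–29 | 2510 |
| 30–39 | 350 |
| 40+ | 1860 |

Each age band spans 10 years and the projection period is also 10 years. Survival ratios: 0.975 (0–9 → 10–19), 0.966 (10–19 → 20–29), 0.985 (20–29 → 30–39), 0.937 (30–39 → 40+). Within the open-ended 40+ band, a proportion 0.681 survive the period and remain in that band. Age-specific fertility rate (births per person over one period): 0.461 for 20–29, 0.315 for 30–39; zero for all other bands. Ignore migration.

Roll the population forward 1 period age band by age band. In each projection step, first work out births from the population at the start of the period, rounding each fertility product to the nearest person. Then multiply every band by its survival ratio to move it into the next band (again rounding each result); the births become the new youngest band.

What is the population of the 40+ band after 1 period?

1595

— Period 1 —
Births: 2510 * 0.461 = 1157  |  350 * 0.315 = 110 ⇒ total 1267
10–19: 1930 * 0.975 = 1882
20–29: 1950 * 0.966 = 1884
30–39: 2510 * 0.985 = 2472
40+: 350 * 0.937 + 1860 * 0.681 = 328 + 1267 = 1595
Population now: 0–9=1267, 10–19=1882, 20–29=1884, 30–39=2472, 40+=1595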